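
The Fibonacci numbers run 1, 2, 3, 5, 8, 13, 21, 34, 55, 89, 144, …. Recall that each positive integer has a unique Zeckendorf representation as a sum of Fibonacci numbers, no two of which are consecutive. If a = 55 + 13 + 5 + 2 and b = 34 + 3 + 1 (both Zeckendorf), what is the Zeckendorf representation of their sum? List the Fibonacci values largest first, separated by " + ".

The two numbers are 75 and 38, so their sum is 113.
Repeatedly subtract the largest Fibonacci number that fits:
largest Fibonacci ≤ 113 is 89; 113 − 89 = 24
largest Fibonacci ≤ 24 is 21; 24 − 21 = 3
largest Fibonacci ≤ 3 is 3; 3 − 3 = 0

89 + 21 + 3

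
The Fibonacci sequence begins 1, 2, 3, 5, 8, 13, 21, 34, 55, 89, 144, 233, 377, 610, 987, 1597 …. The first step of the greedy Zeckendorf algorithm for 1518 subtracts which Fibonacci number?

987 ≤ 1518 < 1597, so the largest Fibonacci number not exceeding 1518 is 987.

987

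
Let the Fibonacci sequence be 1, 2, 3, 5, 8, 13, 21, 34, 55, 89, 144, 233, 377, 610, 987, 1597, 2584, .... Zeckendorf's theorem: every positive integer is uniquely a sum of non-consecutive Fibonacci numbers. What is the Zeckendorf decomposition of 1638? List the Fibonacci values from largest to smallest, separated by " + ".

Greedily peel off the largest Fibonacci term at each step:
largest Fibonacci ≤ 1638 is 1597; 1638 − 1597 = 41
largest Fibonacci ≤ 41 is 34; 41 − 34 = 7
largest Fibonacci ≤ 7 is 5; 7 − 5 = 2
largest Fibonacci ≤ 2 is 2; 2 − 2 = 0
So 1638 = 1597 + 34 + 5 + 2, with no two terms consecutive in the sequence.

1597 + 34 + 5 + 2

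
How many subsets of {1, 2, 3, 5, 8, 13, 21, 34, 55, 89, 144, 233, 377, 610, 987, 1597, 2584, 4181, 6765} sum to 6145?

Each representation comes from the Zeckendorf form by replacing some F_k with F_{k−1} + F_{k−2} where possible.
6145 = 4181+1597+233+89+34+8+3 = 4181+1597+233+89+34+8+2+1 = 4181+1597+233+89+21+13+8+3 = 4181+987+610+233+89+34+8+3 = 4181+1597+233+89+34+5+3+2+1 = … (37 more), for 42 in all.

42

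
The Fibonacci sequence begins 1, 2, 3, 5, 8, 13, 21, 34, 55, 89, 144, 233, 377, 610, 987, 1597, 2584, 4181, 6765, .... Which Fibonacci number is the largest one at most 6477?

4181

4181 ≤ 6477 < 6765, so the largest Fibonacci number not exceeding 6477 is 4181.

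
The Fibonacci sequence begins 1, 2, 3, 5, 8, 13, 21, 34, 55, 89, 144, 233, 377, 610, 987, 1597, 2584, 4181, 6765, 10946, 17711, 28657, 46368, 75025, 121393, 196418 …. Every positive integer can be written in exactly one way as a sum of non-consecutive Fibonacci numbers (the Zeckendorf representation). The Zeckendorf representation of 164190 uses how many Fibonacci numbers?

5

Greedy algorithm:
164190 − 121393 = 42797
42797 − 28657 = 14140
14140 − 10946 = 3194
3194 − 2584 = 610
610 − 610 = 0
164190 = 121393 + 28657 + 10946 + 2584 + 610, which has 5 terms.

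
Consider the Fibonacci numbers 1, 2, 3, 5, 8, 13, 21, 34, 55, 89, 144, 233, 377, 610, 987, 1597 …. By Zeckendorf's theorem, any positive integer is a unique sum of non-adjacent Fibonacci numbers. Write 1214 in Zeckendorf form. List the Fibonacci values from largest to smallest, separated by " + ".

987 + 144 + 55 + 21 + 5 + 2

take 987 (≤ 1214); 1214 − 987 = 227
take 144 (≤ 227); 227 − 144 = 83
take 55 (≤ 83); 83 − 55 = 28
take 21 (≤ 28); 28 − 21 = 7
take 5 (≤ 7); 7 − 5 = 2
take 2 (≤ 2); 2 − 2 = 0
So 1214 = 987 + 144 + 55 + 21 + 5 + 2, with no two terms consecutive in the sequence.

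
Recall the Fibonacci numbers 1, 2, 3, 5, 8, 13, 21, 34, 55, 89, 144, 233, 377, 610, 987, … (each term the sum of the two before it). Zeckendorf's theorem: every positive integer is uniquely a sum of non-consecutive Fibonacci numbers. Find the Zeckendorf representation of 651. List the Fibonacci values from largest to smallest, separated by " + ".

Greedy algorithm:
largest Fibonacci ≤ 651 is 610; 651 − 610 = 41
largest Fibonacci ≤ 41 is 34; 41 − 34 = 7
largest Fibonacci ≤ 7 is 5; 7 − 5 = 2
largest Fibonacci ≤ 2 is 2; 2 − 2 = 0
So 651 = 610 + 34 + 5 + 2, with no two terms consecutive in the sequence.

610 + 34 + 5 + 2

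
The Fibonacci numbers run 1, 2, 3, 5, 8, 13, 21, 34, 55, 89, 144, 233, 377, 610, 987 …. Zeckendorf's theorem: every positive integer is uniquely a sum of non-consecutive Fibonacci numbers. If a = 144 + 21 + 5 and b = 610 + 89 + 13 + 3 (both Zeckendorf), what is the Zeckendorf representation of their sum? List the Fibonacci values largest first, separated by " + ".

The two numbers are 170 and 715, so their sum is 885.
Greedily peel off the largest Fibonacci term at each step:
subtract 610 from 885: 275 remains
subtract 233 from 275: 42 remains
subtract 34 from 42: 8 remains
subtract 8 from 8: 0 remains

610 + 233 + 34 + 8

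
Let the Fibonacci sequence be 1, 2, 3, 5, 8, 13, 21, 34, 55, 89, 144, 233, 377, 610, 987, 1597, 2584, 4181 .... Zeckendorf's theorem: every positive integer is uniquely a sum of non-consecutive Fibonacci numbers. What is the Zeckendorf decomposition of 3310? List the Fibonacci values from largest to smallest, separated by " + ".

2584 + 610 + 89 + 21 + 5 + 1

Greedy algorithm:
3310: greatest Fibonacci not exceeding it is 2584, leaving 726
726: greatest Fibonacci not exceeding it is 610, leaving 116
116: greatest Fibonacci not exceeding it is 89, leaving 27
27: greatest Fibonacci not exceeding it is 21, leaving 6
6: greatest Fibonacci not exceeding it is 5, leaving 1
1: greatest Fibonacci not exceeding it is 1, leaving 0
So 3310 = 2584 + 610 + 89 + 21 + 5 + 1, with no two terms consecutive in the sequence.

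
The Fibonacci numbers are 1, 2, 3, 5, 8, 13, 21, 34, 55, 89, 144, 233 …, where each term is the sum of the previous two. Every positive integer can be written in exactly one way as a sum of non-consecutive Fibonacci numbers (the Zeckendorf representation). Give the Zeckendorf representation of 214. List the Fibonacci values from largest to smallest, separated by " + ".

subtract 144 from 214: 70 remains
subtract 55 from 70: 15 remains
subtract 13 from 15: 2 remains
subtract 2 from 2: 0 remains
So 214 = 144 + 55 + 13 + 2, with no two terms consecutive in the sequence.

144 + 55 + 13 + 2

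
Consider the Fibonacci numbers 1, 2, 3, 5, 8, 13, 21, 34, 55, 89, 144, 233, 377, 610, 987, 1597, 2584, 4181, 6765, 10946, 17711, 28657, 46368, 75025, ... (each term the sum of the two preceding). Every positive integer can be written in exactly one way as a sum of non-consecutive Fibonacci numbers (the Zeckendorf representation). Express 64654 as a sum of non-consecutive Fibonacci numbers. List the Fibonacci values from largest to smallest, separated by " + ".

46368 + 17711 + 377 + 144 + 34 + 13 + 5 + 2

Repeatedly subtract the largest Fibonacci number that fits:
take 46368 (≤ 64654); 64654 − 46368 = 18286
take 17711 (≤ 18286); 18286 − 17711 = 575
take 377 (≤ 575); 575 − 377 = 198
take 144 (≤ 198); 198 − 144 = 54
take 34 (≤ 54); 54 − 34 = 20
take 13 (≤ 20); 20 − 13 = 7
take 5 (≤ 7); 7 − 5 = 2
take 2 (≤ 2); 2 − 2 = 0
So 64654 = 46368 + 17711 + 377 + 144 + 34 + 13 + 5 + 2, with no two terms consecutive in the sequence.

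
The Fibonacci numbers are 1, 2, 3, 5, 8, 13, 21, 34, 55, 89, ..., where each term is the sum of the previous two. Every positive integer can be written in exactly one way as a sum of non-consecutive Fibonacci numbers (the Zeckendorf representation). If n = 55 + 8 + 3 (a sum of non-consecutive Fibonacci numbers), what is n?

66

55 + 8 + 3 = 66.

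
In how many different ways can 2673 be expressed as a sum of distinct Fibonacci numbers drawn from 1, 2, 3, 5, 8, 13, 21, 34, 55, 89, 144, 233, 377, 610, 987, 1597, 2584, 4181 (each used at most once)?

20

2673 = 2584+89 = 2584+55+34 = 1597+987+89 = 2584+55+21+13 = 1597+987+55+34 = … (15 more), for 20 in all.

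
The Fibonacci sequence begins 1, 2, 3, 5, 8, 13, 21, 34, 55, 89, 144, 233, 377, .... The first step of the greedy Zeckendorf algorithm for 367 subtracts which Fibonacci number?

233 ≤ 367 < 377, so the largest Fibonacci number not exceeding 367 is 233.

233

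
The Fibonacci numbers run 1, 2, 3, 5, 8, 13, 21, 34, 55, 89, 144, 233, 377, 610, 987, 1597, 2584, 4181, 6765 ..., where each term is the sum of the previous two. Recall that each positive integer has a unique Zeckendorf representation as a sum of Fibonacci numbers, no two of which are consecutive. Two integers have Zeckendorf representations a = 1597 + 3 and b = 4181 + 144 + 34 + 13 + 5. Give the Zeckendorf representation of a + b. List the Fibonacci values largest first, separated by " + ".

4181 + 1597 + 144 + 55

The two numbers are 1600 and 4377, so their sum is 5977.
Repeatedly subtract the largest Fibonacci number that fits:
5977: greatest Fibonacci not exceeding it is 4181, leaving 1796
1796: greatest Fibonacci not exceeding it is 1597, leaving 199
199: greatest Fibonacci not exceeding it is 144, leaving 55
55: greatest Fibonacci not exceeding it is 55, leaving 0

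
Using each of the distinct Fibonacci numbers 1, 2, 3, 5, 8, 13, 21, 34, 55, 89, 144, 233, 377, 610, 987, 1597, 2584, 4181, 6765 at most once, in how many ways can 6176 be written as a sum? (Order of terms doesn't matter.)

45

6176 = 4181+1597+377+21 = 4181+1597+377+13+8 = 4181+1597+233+144+21 = … (42 more), for 45 in all.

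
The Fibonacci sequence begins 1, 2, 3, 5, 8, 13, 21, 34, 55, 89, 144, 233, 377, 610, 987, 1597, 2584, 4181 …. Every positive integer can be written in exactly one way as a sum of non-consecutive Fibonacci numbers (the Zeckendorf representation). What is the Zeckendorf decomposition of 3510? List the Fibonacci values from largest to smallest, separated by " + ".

Greedily peel off the largest Fibonacci term at each step:
subtract 2584 from 3510: 926 remains
subtract 610 from 926: 316 remains
subtract 233 from 316: 83 remains
subtract 55 from 83: 28 remains
subtract 21 from 28: 7 remains
subtract 5 from 7: 2 remains
subtract 2 from 2: 0 remains
So 3510 = 2584 + 610 + 233 + 55 + 21 + 5 + 2, with no two terms consecutive in the sequence.

2584 + 610 + 233 + 55 + 21 + 5 + 2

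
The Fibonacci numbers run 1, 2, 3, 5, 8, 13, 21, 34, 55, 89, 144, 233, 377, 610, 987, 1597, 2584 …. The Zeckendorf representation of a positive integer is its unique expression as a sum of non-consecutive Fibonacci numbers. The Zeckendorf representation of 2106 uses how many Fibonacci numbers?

6

subtract 1597 from 2106: 509 remains
subtract 377 from 509: 132 remains
subtract 89 from 132: 43 remains
subtract 34 from 43: 9 remains
subtract 8 from 9: 1 remains
subtract 1 from 1: 0 remains
2106 = 1597 + 377 + 89 + 34 + 8 + 1, which has 6 terms.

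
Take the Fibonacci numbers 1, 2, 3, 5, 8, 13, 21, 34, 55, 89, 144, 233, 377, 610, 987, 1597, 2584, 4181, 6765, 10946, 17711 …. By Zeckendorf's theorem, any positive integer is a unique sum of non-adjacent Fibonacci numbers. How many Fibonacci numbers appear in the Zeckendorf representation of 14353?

largest Fibonacci ≤ 14353 is 10946; 14353 − 10946 = 3407
largest Fibonacci ≤ 3407 is 2584; 3407 − 2584 = 823
largest Fibonacci ≤ 823 is 610; 823 − 610 = 213
largest Fibonacci ≤ 213 is 144; 213 − 144 = 69
largest Fibonacci ≤ 69 is 55; 69 − 55 = 14
largest Fibonacci ≤ 14 is 13; 14 − 13 = 1
largest Fibonacci ≤ 1 is 1; 1 − 1 = 0
14353 = 10946 + 2584 + 610 + 144 + 55 + 13 + 1, which has 7 terms.

7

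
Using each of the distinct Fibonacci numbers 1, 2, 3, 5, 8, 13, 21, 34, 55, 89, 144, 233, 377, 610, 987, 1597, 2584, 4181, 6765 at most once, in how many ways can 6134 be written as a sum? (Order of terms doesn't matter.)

36

Starting from the Zeckendorf form and repeatedly splitting a term F_k into F_{k−1} + F_{k−2} (when neither is already used) reaches every representation.
6134 = 4181+1597+233+89+34 = 4181+1597+233+89+21+13 = 4181+987+610+233+89+34 = 4181+1597+233+89+21+8+5 = 4181+1597+233+55+34+21+13 = … (31 more), for 36 in all.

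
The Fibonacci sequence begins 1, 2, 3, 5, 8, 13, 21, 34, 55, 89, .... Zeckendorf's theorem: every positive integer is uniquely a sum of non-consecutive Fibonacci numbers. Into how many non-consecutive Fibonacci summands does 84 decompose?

3

subtract 55 from 84: 29 remains
subtract 21 from 29: 8 remains
subtract 8 from 8: 0 remains
84 = 55 + 21 + 8, which has 3 terms.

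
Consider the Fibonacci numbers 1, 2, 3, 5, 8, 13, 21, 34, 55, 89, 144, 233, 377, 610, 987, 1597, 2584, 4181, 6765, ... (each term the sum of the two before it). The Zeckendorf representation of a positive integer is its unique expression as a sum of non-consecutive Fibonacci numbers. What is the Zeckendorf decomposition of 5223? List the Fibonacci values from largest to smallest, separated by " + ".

4181 + 987 + 55

largest Fibonacci ≤ 5223 is 4181; 5223 − 4181 = 1042
largest Fibonacci ≤ 1042 is 987; 1042 − 987 = 55
largest Fibonacci ≤ 55 is 55; 55 − 55 = 0
So 5223 = 4181 + 987 + 55, with no two terms consecutive in the sequence.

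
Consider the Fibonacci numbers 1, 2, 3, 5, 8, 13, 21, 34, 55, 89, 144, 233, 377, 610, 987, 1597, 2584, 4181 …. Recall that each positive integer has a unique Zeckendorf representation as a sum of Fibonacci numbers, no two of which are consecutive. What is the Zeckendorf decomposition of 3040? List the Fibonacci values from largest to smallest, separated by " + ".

Greedily peel off the largest Fibonacci term at each step:
3040: greatest Fibonacci not exceeding it is 2584, leaving 456
456: greatest Fibonacci not exceeding it is 377, leaving 79
79: greatest Fibonacci not exceeding it is 55, leaving 24
24: greatest Fibonacci not exceeding it is 21, leaving 3
3: greatest Fibonacci not exceeding it is 3, leaving 0
So 3040 = 2584 + 377 + 55 + 21 + 3, with no two terms consecutive in the sequence.

2584 + 377 + 55 + 21 + 3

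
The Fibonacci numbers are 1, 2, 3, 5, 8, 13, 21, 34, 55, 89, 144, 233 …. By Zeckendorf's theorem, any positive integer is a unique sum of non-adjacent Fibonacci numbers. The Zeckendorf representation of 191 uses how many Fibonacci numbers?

3

subtract 144 from 191: 47 remains
subtract 34 from 47: 13 remains
subtract 13 from 13: 0 remains
191 = 144 + 34 + 13, which has 3 terms.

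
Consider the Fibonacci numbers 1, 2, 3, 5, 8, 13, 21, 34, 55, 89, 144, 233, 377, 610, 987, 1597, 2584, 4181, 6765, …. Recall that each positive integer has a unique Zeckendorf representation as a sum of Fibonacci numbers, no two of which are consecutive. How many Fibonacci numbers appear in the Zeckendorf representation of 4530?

6

4181 ≤ 4530 < 6765, so take 4181; remainder 349
233 ≤ 349 < 377, so take 233; remainder 116
89 ≤ 116 < 144, so take 89; remainder 27
21 ≤ 27 < 34, so take 21; remainder 6
5 ≤ 6 < 8, so take 5; remainder 1
1 ≤ 1 < 2, so take 1; remainder 0
4530 = 4181 + 233 + 89 + 21 + 5 + 1, which has 6 terms.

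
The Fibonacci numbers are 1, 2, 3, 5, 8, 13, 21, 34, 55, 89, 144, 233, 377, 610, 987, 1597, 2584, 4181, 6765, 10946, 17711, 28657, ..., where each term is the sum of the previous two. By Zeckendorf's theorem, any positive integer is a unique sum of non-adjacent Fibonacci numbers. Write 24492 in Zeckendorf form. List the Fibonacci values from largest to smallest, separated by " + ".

Repeatedly subtract the largest Fibonacci number that fits:
24492 − 17711 = 6781
6781 − 6765 = 16
16 − 13 = 3
3 − 3 = 0
So 24492 = 17711 + 6765 + 13 + 3, with no two terms consecutive in the sequence.

17711 + 6765 + 13 + 3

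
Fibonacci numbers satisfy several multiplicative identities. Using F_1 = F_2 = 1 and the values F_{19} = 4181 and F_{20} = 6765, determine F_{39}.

63245986

By F_{2k+1} = F_k² + F_{k+1}²: F_{39} = 4181² + 6765² = 17480761 + 45765225 = 63245986.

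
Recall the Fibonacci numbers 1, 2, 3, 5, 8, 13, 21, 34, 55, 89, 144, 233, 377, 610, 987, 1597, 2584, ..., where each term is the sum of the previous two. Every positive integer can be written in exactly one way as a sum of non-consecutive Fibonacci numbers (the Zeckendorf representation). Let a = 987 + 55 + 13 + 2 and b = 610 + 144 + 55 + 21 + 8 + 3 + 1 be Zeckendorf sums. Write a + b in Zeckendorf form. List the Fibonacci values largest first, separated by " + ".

1597 + 233 + 55 + 13 + 1

The two numbers are 1057 and 842, so their sum is 1899.
Greedily peel off the largest Fibonacci term at each step:
1899 − 1597 = 302
302 − 233 = 69
69 − 55 = 14
14 − 13 = 1
1 − 1 = 0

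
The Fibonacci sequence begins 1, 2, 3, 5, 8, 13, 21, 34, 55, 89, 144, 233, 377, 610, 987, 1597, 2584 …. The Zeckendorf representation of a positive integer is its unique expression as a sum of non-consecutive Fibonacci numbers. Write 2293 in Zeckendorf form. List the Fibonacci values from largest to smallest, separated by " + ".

1597 + 610 + 55 + 21 + 8 + 2

2293 − 1597 = 696
696 − 610 = 86
86 − 55 = 31
31 − 21 = 10
10 − 8 = 2
2 − 2 = 0
So 2293 = 1597 + 610 + 55 + 21 + 8 + 2, with no two terms consecutive in the sequence.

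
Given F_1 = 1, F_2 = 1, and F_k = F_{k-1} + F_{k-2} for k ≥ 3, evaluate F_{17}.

Iterating the recurrence up to F_{12} = 144 and F_{11} = 89:
F_{13} = F_{12} + F_{11} = 144 + 89 = 233
F_{14} = F_{13} + F_{12} = 233 + 144 = 377
F_{15} = F_{14} + F_{13} = 377 + 233 = 610
F_{16} = F_{15} + F_{14} = 610 + 377 = 987
F_{17} = F_{16} + F_{15} = 987 + 610 = 1597

1597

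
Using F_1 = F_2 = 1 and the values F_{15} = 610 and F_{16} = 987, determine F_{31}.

By F_{2k+1} = F_k² + F_{k+1}²: F_{31} = 610² + 987² = 372100 + 974169 = 1346269.

1346269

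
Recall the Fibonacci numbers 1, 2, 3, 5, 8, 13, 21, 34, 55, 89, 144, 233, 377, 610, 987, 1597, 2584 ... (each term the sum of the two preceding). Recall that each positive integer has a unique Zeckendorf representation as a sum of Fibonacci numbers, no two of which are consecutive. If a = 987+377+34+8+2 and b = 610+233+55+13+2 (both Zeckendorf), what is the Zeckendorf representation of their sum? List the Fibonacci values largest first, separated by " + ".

The two numbers are 1408 and 913, so their sum is 2321.
Greedy algorithm:
1597 ≤ 2321 < 2584, so take 1597; remainder 724
610 ≤ 724 < 987, so take 610; remainder 114
89 ≤ 114 < 144, so take 89; remainder 25
21 ≤ 25 < 34, so take 21; remainder 4
3 ≤ 4 < 5, so take 3; remainder 1
1 ≤ 1 < 2, so take 1; remainder 0

1597 + 610 + 89 + 21 + 3 + 1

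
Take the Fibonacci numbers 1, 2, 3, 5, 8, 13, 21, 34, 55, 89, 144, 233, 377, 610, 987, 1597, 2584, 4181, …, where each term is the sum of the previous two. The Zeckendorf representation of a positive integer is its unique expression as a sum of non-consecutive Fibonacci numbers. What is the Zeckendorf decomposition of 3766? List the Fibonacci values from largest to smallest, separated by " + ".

2584 + 987 + 144 + 34 + 13 + 3 + 1

Greedy algorithm:
3766 − 2584 = 1182
1182 − 987 = 195
195 − 144 = 51
51 − 34 = 17
17 − 13 = 4
4 − 3 = 1
1 − 1 = 0
So 3766 = 2584 + 987 + 144 + 34 + 13 + 3 + 1, with no two terms consecutive in the sequence.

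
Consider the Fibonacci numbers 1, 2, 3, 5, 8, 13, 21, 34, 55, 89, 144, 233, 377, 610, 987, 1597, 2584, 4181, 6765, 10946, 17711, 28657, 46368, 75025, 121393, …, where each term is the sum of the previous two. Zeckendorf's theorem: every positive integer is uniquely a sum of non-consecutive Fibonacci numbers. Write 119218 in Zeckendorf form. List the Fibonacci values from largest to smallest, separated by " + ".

Repeatedly subtract the largest Fibonacci number that fits:
take 75025 (≤ 119218); 119218 − 75025 = 44193
take 28657 (≤ 44193); 44193 − 28657 = 15536
take 10946 (≤ 15536); 15536 − 10946 = 4590
take 4181 (≤ 4590); 4590 − 4181 = 409
take 377 (≤ 409); 409 − 377 = 32
take 21 (≤ 32); 32 − 21 = 11
take 8 (≤ 11); 11 − 8 = 3
take 3 (≤ 3); 3 − 3 = 0
So 119218 = 75025 + 28657 + 10946 + 4181 + 377 + 21 + 8 + 3, with no two terms consecutive in the sequence.

75025 + 28657 + 10946 + 4181 + 377 + 21 + 8 + 3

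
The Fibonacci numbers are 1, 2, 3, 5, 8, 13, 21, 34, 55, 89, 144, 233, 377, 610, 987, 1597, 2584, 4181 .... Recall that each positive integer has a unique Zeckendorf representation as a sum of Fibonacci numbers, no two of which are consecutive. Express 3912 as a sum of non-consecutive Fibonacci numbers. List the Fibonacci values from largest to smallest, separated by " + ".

Greedy algorithm:
3912 − 2584 = 1328
1328 − 987 = 341
341 − 233 = 108
108 − 89 = 19
19 − 13 = 6
6 − 5 = 1
1 − 1 = 0
So 3912 = 2584 + 987 + 233 + 89 + 13 + 5 + 1, with no two terms consecutive in the sequence.

2584 + 987 + 233 + 89 + 13 + 5 + 1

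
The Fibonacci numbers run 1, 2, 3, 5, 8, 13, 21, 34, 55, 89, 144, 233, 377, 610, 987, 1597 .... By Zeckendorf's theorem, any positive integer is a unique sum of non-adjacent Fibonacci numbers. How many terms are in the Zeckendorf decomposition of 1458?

987 ≤ 1458 < 1597, so take 987; remainder 471
377 ≤ 471 < 610, so take 377; remainder 94
89 ≤ 94 < 144, so take 89; remainder 5
5 ≤ 5 < 8, so take 5; remainder 0
1458 = 987 + 377 + 89 + 5, which has 4 terms.

4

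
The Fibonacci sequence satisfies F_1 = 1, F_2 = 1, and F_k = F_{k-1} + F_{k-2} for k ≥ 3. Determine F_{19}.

Iterating the recurrence up to F_{11} = 89 and F_{10} = 55:
F_{12} = F_{11} + F_{10} = 89 + 55 = 144
F_{13} = F_{12} + F_{11} = 144 + 89 = 233
F_{14} = F_{13} + F_{12} = 233 + 144 = 377
F_{15} = F_{14} + F_{13} = 377 + 233 = 610
F_{16} = F_{15} + F_{14} = 610 + 377 = 987
F_{17} = F_{16} + F_{15} = 987 + 610 = 1597
F_{18} = F_{17} + F_{16} = 1597 + 987 = 2584
F_{19} = F_{18} + F_{17} = 2584 + 1597 = 4181

4181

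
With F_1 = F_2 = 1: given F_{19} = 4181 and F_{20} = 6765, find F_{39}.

63245986

By F_{2k+1} = F_k² + F_{k+1}²: F_{39} = 4181² + 6765² = 17480761 + 45765225 = 63245986.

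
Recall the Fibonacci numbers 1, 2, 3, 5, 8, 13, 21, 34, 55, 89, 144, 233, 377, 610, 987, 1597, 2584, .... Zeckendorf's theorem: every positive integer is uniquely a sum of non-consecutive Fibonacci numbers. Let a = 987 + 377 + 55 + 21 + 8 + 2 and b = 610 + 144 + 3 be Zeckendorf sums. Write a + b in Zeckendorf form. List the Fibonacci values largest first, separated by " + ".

1597 + 610

The two numbers are 1450 and 757, so their sum is 2207.
Greedily peel off the largest Fibonacci term at each step:
largest Fibonacci ≤ 2207 is 1597; 2207 − 1597 = 610
largest Fibonacci ≤ 610 is 610; 610 − 610 = 0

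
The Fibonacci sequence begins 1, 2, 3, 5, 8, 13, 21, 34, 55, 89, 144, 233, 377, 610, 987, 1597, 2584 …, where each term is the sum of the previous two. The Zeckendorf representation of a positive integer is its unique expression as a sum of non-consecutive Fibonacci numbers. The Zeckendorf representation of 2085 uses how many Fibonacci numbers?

5

subtract 1597 from 2085: 488 remains
subtract 377 from 488: 111 remains
subtract 89 from 111: 22 remains
subtract 21 from 22: 1 remains
subtract 1 from 1: 0 remains
2085 = 1597 + 377 + 89 + 21 + 1, which has 5 terms.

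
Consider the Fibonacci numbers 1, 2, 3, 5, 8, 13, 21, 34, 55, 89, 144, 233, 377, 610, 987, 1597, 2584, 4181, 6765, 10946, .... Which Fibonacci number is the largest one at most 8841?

6765

6765 ≤ 8841 < 10946, so the largest Fibonacci number not exceeding 8841 is 6765.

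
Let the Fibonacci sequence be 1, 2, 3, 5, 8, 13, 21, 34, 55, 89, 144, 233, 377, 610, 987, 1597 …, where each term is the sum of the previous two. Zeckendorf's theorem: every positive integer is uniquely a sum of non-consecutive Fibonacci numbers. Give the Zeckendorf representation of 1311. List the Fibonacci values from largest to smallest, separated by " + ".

1311 − 987 = 324
324 − 233 = 91
91 − 89 = 2
2 − 2 = 0
So 1311 = 987 + 233 + 89 + 2, with no two terms consecutive in the sequence.

987 + 233 + 89 + 2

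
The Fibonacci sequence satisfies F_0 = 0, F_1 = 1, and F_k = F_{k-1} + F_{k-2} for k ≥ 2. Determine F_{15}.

610

Iterating the recurrence up to F_{9} = 34 and F_{8} = 21:
F_{10} = F_{9} + F_{8} = 34 + 21 = 55
F_{11} = F_{10} + F_{9} = 55 + 34 = 89
F_{12} = F_{11} + F_{10} = 89 + 55 = 144
F_{13} = F_{12} + F_{11} = 144 + 89 = 233
F_{14} = F_{13} + F_{12} = 233 + 144 = 377
F_{15} = F_{14} + F_{13} = 377 + 233 = 610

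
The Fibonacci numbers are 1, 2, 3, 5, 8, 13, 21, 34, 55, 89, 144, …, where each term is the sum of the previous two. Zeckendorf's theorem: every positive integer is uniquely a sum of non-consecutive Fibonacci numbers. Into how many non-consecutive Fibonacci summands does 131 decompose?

take 89 (≤ 131); 131 − 89 = 42
take 34 (≤ 42); 42 − 34 = 8
take 8 (≤ 8); 8 − 8 = 0
131 = 89 + 34 + 8, which has 3 terms.

3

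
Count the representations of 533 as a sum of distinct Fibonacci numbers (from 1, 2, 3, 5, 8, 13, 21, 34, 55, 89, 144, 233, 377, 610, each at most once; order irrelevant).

Starting from the Zeckendorf form and repeatedly splitting a term F_k into F_{k−1} + F_{k−2} (when neither is already used) reaches every representation.
533 = 377+144+8+3+1 = 377+89+55+8+3+1 = 377+89+34+21+8+3+1 = 233+144+89+55+8+3+1 = 233+144+89+34+21+8+3+1 — 5 representations.

5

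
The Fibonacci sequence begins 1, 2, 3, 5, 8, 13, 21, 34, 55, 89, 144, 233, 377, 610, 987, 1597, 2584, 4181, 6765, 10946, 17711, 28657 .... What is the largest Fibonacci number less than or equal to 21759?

17711

17711 ≤ 21759 < 28657, so the largest Fibonacci number not exceeding 21759 is 17711.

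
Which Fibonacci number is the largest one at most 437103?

317811 ≤ 437103 < 514229, so the largest Fibonacci number not exceeding 437103 is 317811.

317811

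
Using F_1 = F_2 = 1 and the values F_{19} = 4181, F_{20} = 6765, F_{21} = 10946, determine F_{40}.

102334155

By the addition formula F_{m+n} = F_m F_{n+1} + F_{m−1} F_n with m=21, n=19: F_{40} = 10946·6765 + 6765·4181 = 74049690 + 28284465 = 102334155.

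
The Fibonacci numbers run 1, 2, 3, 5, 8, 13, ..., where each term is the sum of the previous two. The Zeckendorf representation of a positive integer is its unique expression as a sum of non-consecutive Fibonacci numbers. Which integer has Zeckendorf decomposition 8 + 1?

9

8 + 1 = 9.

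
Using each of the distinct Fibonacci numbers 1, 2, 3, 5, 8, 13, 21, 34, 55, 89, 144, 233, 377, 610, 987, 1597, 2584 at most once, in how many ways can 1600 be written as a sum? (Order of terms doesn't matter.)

14

1600 = 1597+3 = 1597+2+1 = 987+610+3 = 987+610+2+1 = … (10 more), for 14 in all.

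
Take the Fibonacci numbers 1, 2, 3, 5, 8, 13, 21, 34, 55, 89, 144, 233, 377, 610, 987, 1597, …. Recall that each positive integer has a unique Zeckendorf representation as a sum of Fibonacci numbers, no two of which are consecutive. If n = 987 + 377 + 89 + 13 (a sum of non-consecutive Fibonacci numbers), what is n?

1466

987 + 377 + 89 + 13 = 1466.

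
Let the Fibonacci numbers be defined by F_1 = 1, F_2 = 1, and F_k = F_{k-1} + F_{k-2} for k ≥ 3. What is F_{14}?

Iterating the recurrence up to F_{10} = 55 and F_{9} = 34:
F_{11} = F_{10} + F_{9} = 55 + 34 = 89
F_{12} = F_{11} + F_{10} = 89 + 55 = 144
F_{13} = F_{12} + F_{11} = 144 + 89 = 233
F_{14} = F_{13} + F_{12} = 233 + 144 = 377

377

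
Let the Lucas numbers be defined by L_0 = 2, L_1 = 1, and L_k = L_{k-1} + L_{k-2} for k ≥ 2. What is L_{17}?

3571

Iterating the recurrence up to L_{11} = 199 and L_{10} = 123:
L_{12} = L_{11} + L_{10} = 199 + 123 = 322
L_{13} = L_{12} + L_{11} = 322 + 199 = 521
L_{14} = L_{13} + L_{12} = 521 + 322 = 843
L_{15} = L_{14} + L_{13} = 843 + 521 = 1364
L_{16} = L_{15} + L_{14} = 1364 + 843 = 2207
L_{17} = L_{16} + L_{15} = 2207 + 1364 = 3571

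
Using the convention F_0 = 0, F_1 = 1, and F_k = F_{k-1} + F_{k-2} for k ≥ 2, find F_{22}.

Iterating the recurrence up to F_{17} = 1597 and F_{16} = 987:
F_{18} = F_{17} + F_{16} = 1597 + 987 = 2584
F_{19} = F_{18} + F_{17} = 2584 + 1597 = 4181
F_{20} = F_{19} + F_{18} = 4181 + 2584 = 6765
F_{21} = F_{20} + F_{19} = 6765 + 4181 = 10946
F_{22} = F_{21} + F_{20} = 10946 + 6765 = 17711

17711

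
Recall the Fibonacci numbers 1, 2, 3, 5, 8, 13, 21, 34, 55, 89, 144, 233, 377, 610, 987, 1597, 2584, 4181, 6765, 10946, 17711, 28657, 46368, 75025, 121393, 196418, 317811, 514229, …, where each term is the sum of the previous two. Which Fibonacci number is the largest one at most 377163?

317811

317811 ≤ 377163 < 514229, so the largest Fibonacci number not exceeding 377163 is 317811.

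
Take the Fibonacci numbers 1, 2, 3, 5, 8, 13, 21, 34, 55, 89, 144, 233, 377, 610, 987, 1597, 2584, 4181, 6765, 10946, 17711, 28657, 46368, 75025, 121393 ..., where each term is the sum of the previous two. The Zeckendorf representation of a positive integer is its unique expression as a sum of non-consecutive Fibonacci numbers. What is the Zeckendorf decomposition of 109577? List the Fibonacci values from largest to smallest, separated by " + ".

Greedily peel off the largest Fibonacci term at each step:
109577 − 75025 = 34552
34552 − 28657 = 5895
5895 − 4181 = 1714
1714 − 1597 = 117
117 − 89 = 28
28 − 21 = 7
7 − 5 = 2
2 − 2 = 0
So 109577 = 75025 + 28657 + 4181 + 1597 + 89 + 21 + 5 + 2, with no two terms consecutive in the sequence.

75025 + 28657 + 4181 + 1597 + 89 + 21 + 5 + 2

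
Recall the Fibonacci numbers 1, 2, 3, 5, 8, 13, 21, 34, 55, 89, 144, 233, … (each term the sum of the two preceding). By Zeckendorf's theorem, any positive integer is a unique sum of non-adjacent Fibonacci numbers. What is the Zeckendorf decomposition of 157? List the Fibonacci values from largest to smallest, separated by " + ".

Greedily peel off the largest Fibonacci term at each step:
157: greatest Fibonacci not exceeding it is 144, leaving 13
13: greatest Fibonacci not exceeding it is 13, leaving 0
So 157 = 144 + 13, with no two terms consecutive in the sequence.

144 + 13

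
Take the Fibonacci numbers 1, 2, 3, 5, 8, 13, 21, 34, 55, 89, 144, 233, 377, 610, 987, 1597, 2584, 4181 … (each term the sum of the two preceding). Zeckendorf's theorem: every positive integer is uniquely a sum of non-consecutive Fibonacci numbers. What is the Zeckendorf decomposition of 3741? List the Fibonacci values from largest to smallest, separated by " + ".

2584 + 987 + 144 + 21 + 5

Greedy algorithm:
take 2584 (≤ 3741); 3741 − 2584 = 1157
take 987 (≤ 1157); 1157 − 987 = 170
take 144 (≤ 170); 170 − 144 = 26
take 21 (≤ 26); 26 − 21 = 5
take 5 (≤ 5); 5 − 5 = 0
So 3741 = 2584 + 987 + 144 + 21 + 5, with no two terms consecutive in the sequence.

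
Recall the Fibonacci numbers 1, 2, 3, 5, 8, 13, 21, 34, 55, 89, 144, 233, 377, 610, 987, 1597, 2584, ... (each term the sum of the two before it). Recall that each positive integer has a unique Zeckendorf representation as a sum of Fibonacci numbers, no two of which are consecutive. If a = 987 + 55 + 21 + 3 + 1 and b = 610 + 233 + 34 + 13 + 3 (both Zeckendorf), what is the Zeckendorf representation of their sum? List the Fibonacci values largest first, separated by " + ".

The two numbers are 1067 and 893, so their sum is 1960.
Greedily peel off the largest Fibonacci term at each step:
largest Fibonacci ≤ 1960 is 1597; 1960 − 1597 = 363
largest Fibonacci ≤ 363 is 233; 363 − 233 = 130
largest Fibonacci ≤ 130 is 89; 130 − 89 = 41
largest Fibonacci ≤ 41 is 34; 41 − 34 = 7
largest Fibonacci ≤ 7 is 5; 7 − 5 = 2
largest Fibonacci ≤ 2 is 2; 2 − 2 = 0

1597 + 233 + 89 + 34 + 5 + 2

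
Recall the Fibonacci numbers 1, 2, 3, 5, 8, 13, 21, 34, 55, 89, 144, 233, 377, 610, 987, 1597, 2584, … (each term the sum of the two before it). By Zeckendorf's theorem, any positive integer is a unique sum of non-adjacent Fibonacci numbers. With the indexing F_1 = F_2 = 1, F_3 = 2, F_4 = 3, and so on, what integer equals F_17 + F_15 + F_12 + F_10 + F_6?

F_17 + F_15 + F_12 + F_10 + F_6 = 1597 + 610 + 144 + 55 + 8 = 2414.

2414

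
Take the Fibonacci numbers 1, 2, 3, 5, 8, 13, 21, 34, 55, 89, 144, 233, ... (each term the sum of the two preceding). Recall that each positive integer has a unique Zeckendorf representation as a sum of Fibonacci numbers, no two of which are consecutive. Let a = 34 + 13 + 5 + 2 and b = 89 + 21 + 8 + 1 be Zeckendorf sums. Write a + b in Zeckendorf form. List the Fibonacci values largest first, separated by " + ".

144 + 21 + 8

The two numbers are 54 and 119, so their sum is 173.
Repeatedly subtract the largest Fibonacci number that fits:
173 − 144 = 29
29 − 21 = 8
8 − 8 = 0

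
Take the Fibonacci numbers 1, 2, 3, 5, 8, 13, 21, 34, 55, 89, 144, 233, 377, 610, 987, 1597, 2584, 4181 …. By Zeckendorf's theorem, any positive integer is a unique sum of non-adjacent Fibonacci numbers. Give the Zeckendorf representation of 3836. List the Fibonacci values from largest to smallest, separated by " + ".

Greedily peel off the largest Fibonacci term at each step:
3836: greatest Fibonacci not exceeding it is 2584, leaving 1252
1252: greatest Fibonacci not exceeding it is 987, leaving 265
265: greatest Fibonacci not exceeding it is 233, leaving 32
32: greatest Fibonacci not exceeding it is 21, leaving 11
11: greatest Fibonacci not exceeding it is 8, leaving 3
3: greatest Fibonacci not exceeding it is 3, leaving 0
So 3836 = 2584 + 987 + 233 + 21 + 8 + 3, with no two terms consecutive in the sequence.

2584 + 987 + 233 + 21 + 8 + 3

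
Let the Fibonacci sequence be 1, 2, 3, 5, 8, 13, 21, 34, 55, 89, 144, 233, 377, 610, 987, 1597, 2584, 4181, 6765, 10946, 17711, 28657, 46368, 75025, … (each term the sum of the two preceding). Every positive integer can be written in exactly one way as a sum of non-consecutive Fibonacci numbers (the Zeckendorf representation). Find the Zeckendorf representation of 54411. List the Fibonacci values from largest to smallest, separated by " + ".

46368 + 6765 + 987 + 233 + 55 + 3

54411 − 46368 = 8043
8043 − 6765 = 1278
1278 − 987 = 291
291 − 233 = 58
58 − 55 = 3
3 − 3 = 0
So 54411 = 46368 + 6765 + 987 + 233 + 55 + 3, with no two terms consecutive in the sequence.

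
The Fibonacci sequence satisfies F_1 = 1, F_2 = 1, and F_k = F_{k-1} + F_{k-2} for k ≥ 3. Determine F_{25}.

Iterating the recurrence up to F_{20} = 6765 and F_{19} = 4181:
F_{21} = F_{20} + F_{19} = 6765 + 4181 = 10946
F_{22} = F_{21} + F_{20} = 10946 + 6765 = 17711
F_{23} = F_{22} + F_{21} = 17711 + 10946 = 28657
F_{24} = F_{23} + F_{22} = 28657 + 17711 = 46368
F_{25} = F_{24} + F_{23} = 46368 + 28657 = 75025

75025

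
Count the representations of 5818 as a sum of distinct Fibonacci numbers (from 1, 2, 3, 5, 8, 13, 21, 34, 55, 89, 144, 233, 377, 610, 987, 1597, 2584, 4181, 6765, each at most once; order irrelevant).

41

5818 = 4181+1597+34+5+1 = 4181+1597+34+3+2+1 = 4181+1597+21+13+5+1 = 4181+987+610+34+5+1 = 4181+1597+21+13+3+2+1 = … (36 more), for 41 in all.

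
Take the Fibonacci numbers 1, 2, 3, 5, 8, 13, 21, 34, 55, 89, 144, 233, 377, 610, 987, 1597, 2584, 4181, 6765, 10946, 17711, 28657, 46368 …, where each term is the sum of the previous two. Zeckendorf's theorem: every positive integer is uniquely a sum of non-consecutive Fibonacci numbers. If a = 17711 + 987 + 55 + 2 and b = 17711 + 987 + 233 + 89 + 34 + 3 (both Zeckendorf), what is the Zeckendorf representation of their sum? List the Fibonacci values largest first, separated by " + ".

The two numbers are 18755 and 19057, so their sum is 37812.
Greedily peel off the largest Fibonacci term at each step:
take 28657 (≤ 37812); 37812 − 28657 = 9155
take 6765 (≤ 9155); 9155 − 6765 = 2390
take 1597 (≤ 2390); 2390 − 1597 = 793
take 610 (≤ 793); 793 − 610 = 183
take 144 (≤ 183); 183 − 144 = 39
take 34 (≤ 39); 39 − 34 = 5
take 5 (≤ 5); 5 − 5 = 0

28657 + 6765 + 1597 + 610 + 144 + 34 + 5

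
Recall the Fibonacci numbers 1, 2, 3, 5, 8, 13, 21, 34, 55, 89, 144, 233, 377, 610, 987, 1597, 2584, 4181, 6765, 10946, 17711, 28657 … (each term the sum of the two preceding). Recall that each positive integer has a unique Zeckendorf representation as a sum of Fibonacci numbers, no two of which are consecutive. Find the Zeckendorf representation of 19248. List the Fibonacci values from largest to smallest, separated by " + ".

take 17711 (≤ 19248); 19248 − 17711 = 1537
take 987 (≤ 1537); 1537 − 987 = 550
take 377 (≤ 550); 550 − 377 = 173
take 144 (≤ 173); 173 − 144 = 29
take 21 (≤ 29); 29 − 21 = 8
take 8 (≤ 8); 8 − 8 = 0
So 19248 = 17711 + 987 + 377 + 144 + 21 + 8, with no two terms consecutive in the sequence.

17711 + 987 + 377 + 144 + 21 + 8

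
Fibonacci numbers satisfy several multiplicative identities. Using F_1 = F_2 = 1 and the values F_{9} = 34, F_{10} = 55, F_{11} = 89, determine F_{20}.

By the addition formula F_{m+n} = F_m F_{n+1} + F_{m−1} F_n with m=11, n=9: F_{20} = 89·55 + 55·34 = 4895 + 1870 = 6765.

6765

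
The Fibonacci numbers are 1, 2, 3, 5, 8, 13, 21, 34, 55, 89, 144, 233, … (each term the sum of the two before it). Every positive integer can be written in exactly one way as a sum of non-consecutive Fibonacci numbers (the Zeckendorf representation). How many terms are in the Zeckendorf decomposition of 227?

largest Fibonacci ≤ 227 is 144; 227 − 144 = 83
largest Fibonacci ≤ 83 is 55; 83 − 55 = 28
largest Fibonacci ≤ 28 is 21; 28 − 21 = 7
largest Fibonacci ≤ 7 is 5; 7 − 5 = 2
largest Fibonacci ≤ 2 is 2; 2 − 2 = 0
227 = 144 + 55 + 21 + 5 + 2, which has 5 terms.

5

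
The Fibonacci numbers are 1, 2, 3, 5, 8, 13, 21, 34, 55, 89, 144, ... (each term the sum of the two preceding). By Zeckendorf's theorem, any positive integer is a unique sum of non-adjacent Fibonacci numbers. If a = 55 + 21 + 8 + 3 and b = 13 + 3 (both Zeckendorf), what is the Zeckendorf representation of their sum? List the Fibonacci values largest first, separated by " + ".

The two numbers are 87 and 16, so their sum is 103.
Repeatedly subtract the largest Fibonacci number that fits:
103 − 89 = 14
14 − 13 = 1
1 − 1 = 0

89 + 13 + 1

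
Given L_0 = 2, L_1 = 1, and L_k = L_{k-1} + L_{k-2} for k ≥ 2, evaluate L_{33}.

7881196

Iterating the recurrence up to L_{26} = 271443 and L_{25} = 167761:
L_{27} = L_{26} + L_{25} = 271443 + 167761 = 439204
L_{28} = L_{27} + L_{26} = 439204 + 271443 = 710647
L_{29} = L_{28} + L_{27} = 710647 + 439204 = 1149851
L_{30} = L_{29} + L_{28} = 1149851 + 710647 = 1860498
L_{31} = L_{30} + L_{29} = 1860498 + 1149851 = 3010349
L_{32} = L_{31} + L_{30} = 3010349 + 1860498 = 4870847
L_{33} = L_{32} + L_{31} = 4870847 + 3010349 = 7881196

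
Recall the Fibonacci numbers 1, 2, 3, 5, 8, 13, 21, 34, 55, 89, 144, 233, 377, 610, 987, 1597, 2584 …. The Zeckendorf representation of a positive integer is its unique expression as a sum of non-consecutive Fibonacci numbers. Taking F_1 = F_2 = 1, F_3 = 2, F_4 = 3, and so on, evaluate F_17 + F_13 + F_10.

F_17 + F_13 + F_10 = 1597 + 233 + 55 = 1885.

1885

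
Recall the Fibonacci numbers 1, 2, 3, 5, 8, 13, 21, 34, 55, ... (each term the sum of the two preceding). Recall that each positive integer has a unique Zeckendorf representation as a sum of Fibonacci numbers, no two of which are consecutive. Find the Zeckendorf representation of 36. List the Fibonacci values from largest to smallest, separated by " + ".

largest Fibonacci ≤ 36 is 34; 36 − 34 = 2
largest Fibonacci ≤ 2 is 2; 2 − 2 = 0
So 36 = 34 + 2, with no two terms consecutive in the sequence.

34 + 2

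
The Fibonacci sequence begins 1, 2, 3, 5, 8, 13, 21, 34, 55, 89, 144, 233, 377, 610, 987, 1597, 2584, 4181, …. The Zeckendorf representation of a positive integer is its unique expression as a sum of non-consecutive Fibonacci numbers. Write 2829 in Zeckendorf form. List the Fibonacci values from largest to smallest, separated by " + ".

2584 + 233 + 8 + 3 + 1

largest Fibonacci ≤ 2829 is 2584; 2829 − 2584 = 245
largest Fibonacci ≤ 245 is 233; 245 − 233 = 12
largest Fibonacci ≤ 12 is 8; 12 − 8 = 4
largest Fibonacci ≤ 4 is 3; 4 − 3 = 1
largest Fibonacci ≤ 1 is 1; 1 − 1 = 0
So 2829 = 2584 + 233 + 8 + 3 + 1, with no two terms consecutive in the sequence.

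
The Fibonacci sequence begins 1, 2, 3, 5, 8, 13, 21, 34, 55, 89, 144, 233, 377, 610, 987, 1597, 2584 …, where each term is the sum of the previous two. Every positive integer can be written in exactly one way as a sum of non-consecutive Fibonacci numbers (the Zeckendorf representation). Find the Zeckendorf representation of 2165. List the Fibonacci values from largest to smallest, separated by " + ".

1597 + 377 + 144 + 34 + 13

1597 ≤ 2165 < 2584, so take 1597; remainder 568
377 ≤ 568 < 610, so take 377; remainder 191
144 ≤ 191 < 233, so take 144; remainder 47
34 ≤ 47 < 55, so take 34; remainder 13
13 ≤ 13 < 21, so take 13; remainder 0
So 2165 = 1597 + 377 + 144 + 34 + 13, with no two terms consecutive in the sequence.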